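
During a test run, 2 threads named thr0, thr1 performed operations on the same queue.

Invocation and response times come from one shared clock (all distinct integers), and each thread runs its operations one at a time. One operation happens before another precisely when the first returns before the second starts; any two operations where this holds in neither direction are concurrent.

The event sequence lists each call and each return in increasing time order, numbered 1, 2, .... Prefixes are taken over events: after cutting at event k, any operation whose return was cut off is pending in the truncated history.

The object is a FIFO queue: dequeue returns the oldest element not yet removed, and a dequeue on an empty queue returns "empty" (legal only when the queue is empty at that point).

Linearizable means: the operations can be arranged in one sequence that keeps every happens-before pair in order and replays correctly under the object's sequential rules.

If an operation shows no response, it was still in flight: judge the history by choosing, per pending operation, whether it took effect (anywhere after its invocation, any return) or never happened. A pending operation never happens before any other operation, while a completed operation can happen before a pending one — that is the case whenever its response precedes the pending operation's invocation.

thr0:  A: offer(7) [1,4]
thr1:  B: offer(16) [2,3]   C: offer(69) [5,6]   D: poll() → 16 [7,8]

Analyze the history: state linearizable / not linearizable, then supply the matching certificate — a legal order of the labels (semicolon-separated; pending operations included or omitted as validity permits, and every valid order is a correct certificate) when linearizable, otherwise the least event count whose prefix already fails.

linearizable — witness: B; A; C; D

after step 1 (B offer(16)): queue <16>
after step 2 (A offer(7)): queue <16,7>
after step 3 (C offer(69)): queue <16,7,69>
after step 4 (D poll() → 16): queue <7,69>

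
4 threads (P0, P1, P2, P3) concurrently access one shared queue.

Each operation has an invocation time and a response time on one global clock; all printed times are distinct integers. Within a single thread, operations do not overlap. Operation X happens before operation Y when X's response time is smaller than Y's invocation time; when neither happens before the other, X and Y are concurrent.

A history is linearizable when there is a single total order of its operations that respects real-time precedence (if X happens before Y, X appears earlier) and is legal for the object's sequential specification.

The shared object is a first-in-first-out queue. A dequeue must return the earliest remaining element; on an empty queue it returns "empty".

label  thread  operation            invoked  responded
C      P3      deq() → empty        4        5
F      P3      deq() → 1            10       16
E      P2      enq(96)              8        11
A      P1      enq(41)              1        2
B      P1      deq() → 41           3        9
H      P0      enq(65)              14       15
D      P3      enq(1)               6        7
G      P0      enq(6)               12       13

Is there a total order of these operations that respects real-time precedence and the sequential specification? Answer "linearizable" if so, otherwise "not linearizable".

one valid linearization: A, B, C, D, E, F, G, H
step 1: A enq(41) — queue <41>
step 2: B deq() → 41 — queue <>
step 3: C deq() → empty — queue <>
step 4: D enq(1) — queue <1>
step 5: E enq(96) — queue <1,96>
step 6: F deq() → 1 — queue <96>
step 7: G enq(6) — queue <96,6>
step 8: H enq(65) — queue <96,6,65>

linearizable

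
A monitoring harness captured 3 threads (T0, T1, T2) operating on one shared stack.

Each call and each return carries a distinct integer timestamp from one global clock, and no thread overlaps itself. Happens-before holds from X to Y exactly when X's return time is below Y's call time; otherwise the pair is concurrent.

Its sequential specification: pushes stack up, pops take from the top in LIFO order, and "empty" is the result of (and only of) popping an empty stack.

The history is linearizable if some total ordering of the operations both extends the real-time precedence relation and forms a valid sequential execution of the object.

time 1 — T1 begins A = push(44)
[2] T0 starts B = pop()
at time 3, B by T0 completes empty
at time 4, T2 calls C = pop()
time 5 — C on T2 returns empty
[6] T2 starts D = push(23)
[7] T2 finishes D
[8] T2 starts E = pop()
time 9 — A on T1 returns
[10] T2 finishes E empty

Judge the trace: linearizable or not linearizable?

not linearizable

events 1..9 are fine; event 10 — the response of E at time 10 — makes the prefix non-linearizable
real-time-consistent orders of the 5 completed operations: 5 — all fail the stack replay
sample order A, B, C, D, E stalls at step 2 — B pop() → empty has no legal effect
sample order B, A, C, D, E stalls at step 3 — C pop() → empty has no legal effect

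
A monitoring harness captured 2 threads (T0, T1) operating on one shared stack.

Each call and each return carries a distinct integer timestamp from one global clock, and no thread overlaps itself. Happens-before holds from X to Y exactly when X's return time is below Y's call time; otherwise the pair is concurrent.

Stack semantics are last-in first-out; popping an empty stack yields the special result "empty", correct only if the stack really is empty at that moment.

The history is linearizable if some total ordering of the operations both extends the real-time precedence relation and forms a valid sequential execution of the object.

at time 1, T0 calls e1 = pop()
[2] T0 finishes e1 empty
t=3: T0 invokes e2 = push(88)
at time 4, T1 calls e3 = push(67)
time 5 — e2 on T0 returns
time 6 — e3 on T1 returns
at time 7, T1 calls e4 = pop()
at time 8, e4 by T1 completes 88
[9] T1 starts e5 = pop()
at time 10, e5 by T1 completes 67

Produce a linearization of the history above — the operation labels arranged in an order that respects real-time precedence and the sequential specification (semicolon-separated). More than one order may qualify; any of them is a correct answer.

e1; e3; e2; e4; e5

1. e1 pop() → empty, leaving stack <>
2. e3 push(67), leaving stack <67>
3. e2 push(88), leaving stack <67,88>
4. e4 pop() → 88, leaving stack <67>
5. e5 pop() → 67, leaving stack <>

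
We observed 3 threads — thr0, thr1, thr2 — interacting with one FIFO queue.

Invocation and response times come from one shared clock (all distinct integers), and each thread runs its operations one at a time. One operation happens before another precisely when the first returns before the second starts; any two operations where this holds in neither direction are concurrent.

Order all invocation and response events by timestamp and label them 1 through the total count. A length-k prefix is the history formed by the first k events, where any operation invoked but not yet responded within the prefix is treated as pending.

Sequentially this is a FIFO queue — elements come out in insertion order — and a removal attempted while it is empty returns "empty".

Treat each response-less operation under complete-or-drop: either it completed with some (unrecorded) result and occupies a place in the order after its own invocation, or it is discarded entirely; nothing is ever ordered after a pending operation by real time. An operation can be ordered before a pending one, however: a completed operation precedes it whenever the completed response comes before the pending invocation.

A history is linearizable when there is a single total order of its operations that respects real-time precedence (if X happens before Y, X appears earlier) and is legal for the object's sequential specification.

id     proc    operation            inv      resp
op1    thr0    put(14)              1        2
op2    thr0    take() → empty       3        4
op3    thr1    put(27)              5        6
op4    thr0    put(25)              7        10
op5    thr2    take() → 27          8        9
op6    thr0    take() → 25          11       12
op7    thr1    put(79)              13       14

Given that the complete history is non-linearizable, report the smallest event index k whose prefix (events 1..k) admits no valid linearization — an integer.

events 1..3 are linearizable, e.g. via op1:
1. op1 put(14), leaving queue <14>
adding event 4 (op2 responds at 4) leaves no legal real-time order
sample order op1, op2 stalls at step 2 — op2 take() → empty has no legal effect

4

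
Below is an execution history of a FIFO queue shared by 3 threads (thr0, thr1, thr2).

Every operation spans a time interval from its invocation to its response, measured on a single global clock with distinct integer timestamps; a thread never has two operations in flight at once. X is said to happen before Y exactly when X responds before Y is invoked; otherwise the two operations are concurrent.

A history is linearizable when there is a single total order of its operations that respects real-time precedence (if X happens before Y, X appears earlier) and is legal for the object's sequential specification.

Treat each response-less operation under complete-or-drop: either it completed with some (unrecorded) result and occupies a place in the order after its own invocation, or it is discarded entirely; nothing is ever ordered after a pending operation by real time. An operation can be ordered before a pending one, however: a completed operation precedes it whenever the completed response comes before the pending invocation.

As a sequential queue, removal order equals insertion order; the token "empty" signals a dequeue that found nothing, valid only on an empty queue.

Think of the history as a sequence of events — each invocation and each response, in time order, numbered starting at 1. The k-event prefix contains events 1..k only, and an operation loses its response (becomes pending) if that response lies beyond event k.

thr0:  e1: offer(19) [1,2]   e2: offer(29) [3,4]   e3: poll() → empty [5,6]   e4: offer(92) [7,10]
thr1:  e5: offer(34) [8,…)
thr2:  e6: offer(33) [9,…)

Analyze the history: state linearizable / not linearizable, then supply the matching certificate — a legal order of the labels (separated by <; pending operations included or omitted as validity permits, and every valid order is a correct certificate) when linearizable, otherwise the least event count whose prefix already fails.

events 1..5 are fine; event 6 — the response of e3 at time 6 — makes the prefix non-linearizable
one real-time candidate order over the 3 completed operations — the FIFO queue replay rejects it
take e1, e2, e3: step 3 already fails, because e3 poll() → empty cannot occur there

not linearizable — minimal violating prefix: 6 events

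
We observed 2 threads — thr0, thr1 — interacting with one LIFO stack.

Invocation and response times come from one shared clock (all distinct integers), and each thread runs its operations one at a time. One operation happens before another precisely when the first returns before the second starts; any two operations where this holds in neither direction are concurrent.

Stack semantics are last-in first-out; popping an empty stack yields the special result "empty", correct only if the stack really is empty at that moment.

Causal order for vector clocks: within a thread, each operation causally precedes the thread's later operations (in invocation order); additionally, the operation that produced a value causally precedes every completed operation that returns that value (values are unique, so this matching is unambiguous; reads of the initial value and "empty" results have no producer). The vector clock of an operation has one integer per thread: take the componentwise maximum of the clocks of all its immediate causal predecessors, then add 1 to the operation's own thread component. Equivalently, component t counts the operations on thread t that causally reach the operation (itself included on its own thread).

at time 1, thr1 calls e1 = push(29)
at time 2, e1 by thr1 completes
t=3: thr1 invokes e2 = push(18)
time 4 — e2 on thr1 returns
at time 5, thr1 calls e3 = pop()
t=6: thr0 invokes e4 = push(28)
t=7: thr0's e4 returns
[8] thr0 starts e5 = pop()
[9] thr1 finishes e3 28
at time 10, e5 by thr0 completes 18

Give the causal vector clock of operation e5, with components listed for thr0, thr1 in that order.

(2, 2)

invoked at 1, e1 has no predecessors; its own thr1 bump gives (0, 1)
invoked at 6, e4 has no predecessors; its own thr0 bump gives (1, 0)
VC(e2, invoked at 3): max of VC(e1)=(0, 1), then +1 on thread thr1 → (0, 2)
VC(e3, invoked at 5): max of VC(e2)=(0, 2), VC(e4)=(1, 0), then +1 on thread thr1 → (1, 3)
VC(e5, invoked at 8): max of VC(e2)=(0, 2), VC(e4)=(1, 0), then +1 on thread thr0 → (2, 2)
target: VC(e5) = (2, 2)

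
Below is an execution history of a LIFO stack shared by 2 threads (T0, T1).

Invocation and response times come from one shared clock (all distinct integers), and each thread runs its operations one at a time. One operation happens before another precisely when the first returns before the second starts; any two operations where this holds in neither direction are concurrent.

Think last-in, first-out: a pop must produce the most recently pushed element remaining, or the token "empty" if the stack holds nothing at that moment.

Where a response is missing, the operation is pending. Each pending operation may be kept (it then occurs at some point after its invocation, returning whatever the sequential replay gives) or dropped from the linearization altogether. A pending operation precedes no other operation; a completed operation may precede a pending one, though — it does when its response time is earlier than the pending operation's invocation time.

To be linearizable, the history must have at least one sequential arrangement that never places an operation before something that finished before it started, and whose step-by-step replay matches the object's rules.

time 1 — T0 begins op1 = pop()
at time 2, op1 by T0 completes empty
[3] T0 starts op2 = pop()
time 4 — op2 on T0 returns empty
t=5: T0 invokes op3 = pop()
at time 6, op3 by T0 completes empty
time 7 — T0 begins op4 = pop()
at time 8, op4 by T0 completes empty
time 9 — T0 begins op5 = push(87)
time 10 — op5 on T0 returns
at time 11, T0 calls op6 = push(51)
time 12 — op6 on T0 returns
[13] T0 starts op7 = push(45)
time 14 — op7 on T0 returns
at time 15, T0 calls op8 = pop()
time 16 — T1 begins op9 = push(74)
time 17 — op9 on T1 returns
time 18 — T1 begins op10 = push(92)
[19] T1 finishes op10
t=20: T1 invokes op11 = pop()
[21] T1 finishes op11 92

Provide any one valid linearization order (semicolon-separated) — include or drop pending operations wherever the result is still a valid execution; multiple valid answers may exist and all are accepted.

op1; op2; op3; op4; op5; op6; op7; op8; op9; op10; op11

after step 1 (op1 pop() → empty): stack <>
after step 2 (op2 pop() → empty): stack <>
after step 3 (op3 pop() → empty): stack <>
after step 4 (op4 pop() → empty): stack <>
after step 5 (op5 push(87)): stack <87>
after step 6 (op6 push(51)): stack <87,51>
after step 7 (op7 push(45)): stack <87,51,45>
after step 8 (op8 pop() (pending, included)): stack <87,51>
after step 9 (op9 push(74)): stack <87,51,74>
after step 10 (op10 push(92)): stack <87,51,74,92>
after step 11 (op11 pop() → 92): stack <87,51,74>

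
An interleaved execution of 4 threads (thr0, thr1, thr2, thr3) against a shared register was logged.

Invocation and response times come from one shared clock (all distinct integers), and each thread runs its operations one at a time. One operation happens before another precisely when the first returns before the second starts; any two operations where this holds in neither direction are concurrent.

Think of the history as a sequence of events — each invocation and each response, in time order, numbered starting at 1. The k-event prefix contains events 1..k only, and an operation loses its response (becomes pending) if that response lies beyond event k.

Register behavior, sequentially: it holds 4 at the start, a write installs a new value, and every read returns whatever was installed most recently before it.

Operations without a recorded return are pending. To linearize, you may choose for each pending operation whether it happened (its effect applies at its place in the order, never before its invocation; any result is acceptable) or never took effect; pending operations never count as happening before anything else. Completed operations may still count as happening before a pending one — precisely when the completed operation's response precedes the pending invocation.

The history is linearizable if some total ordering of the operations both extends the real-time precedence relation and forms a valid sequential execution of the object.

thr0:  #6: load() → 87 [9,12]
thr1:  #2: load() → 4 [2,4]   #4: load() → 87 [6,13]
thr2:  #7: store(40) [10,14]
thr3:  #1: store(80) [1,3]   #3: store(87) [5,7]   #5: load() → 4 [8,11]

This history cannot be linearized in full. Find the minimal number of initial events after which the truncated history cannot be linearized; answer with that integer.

events 1..10 are linearizable; a witness order is #2, #1, #3:
1. #2 load() → 4, leaving value 4
2. #1 store(80), leaving value 80
3. #3 store(87), leaving value 87
event 11 — #5's response, time 11 — after it, nothing linearizes
no completion choice of the 3 pending operations (#4, #6, #7) rescues it — every subset was tried
one such order, #1, #2, #3, #5 (pending dropped), breaks at step 2 where #2 load() → 4 is illegal
one such order, #2, #1, #3, #5 (pending dropped), breaks at step 4 where #5 load() → 4 is illegal

11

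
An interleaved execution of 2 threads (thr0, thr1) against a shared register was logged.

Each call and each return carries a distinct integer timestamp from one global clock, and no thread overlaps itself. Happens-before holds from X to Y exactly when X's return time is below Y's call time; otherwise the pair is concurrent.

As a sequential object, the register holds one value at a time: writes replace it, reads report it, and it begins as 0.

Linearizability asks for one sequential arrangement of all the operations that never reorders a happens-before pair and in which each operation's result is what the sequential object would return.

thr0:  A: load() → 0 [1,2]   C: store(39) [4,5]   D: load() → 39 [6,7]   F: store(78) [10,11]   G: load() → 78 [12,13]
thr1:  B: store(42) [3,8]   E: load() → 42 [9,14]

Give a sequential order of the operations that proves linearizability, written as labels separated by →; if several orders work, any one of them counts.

step 1: A load() → 0 — value 0
step 2: C store(39) — value 39
step 3: D load() → 39 — value 39
step 4: B store(42) — value 42
step 5: E load() → 42 — value 42
step 6: F store(78) — value 78
step 7: G load() → 78 — value 78

A → C → D → B → E → F → G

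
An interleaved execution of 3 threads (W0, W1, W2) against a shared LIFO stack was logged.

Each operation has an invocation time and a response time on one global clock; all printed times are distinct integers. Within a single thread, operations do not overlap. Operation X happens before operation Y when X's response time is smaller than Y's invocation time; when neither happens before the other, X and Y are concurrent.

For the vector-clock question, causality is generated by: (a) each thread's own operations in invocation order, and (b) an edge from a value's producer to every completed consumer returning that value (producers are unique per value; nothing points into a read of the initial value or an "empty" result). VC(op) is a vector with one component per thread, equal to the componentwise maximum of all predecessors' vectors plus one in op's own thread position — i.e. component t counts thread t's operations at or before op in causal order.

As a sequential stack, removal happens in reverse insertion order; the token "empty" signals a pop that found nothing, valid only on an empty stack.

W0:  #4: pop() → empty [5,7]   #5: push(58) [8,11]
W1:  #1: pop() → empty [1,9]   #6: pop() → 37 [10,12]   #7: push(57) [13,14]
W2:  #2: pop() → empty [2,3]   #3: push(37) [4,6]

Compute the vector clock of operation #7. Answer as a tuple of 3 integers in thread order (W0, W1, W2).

(0, 3, 2)

#2, invoked 2, has no incoming edges; only W2's bump applies → (0, 0, 1)
#1, invoked 1, has no incoming edges; only W1's bump applies → (0, 1, 0)
#4, invoked 5, has no incoming edges; only W0's bump applies → (1, 0, 0)
#3, invoked 4, takes VC(#2)=(0, 0, 1) under max, adds 1 for W2 → (0, 0, 2)
#5, invoked 8, takes VC(#4)=(1, 0, 0) under max, adds 1 for W0 → (2, 0, 0)
#6, invoked 10, takes VC(#1)=(0, 1, 0), VC(#3)=(0, 0, 2) under max, adds 1 for W1 → (0, 2, 2)
#7, invoked 13, takes VC(#6)=(0, 2, 2) under max, adds 1 for W1 → (0, 3, 2)
target: VC(#7) = (0, 3, 2)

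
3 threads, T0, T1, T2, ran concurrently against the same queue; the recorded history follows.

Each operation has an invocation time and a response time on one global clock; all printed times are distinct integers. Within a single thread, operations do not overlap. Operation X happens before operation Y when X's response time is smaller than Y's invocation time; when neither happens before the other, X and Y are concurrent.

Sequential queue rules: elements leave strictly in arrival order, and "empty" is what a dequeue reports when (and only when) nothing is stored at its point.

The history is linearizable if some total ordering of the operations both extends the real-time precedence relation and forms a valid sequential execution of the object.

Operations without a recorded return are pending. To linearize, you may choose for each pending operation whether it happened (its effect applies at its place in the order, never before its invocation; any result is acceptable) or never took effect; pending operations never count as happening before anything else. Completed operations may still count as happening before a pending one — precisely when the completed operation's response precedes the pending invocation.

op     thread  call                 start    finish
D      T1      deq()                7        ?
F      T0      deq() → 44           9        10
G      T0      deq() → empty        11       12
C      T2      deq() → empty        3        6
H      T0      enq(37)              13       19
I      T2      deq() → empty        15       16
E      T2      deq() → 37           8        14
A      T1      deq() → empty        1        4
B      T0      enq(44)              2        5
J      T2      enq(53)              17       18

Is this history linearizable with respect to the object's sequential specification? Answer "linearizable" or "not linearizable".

one valid linearization: A, C, B, F, D, G, H, E, I, J
step 1: A deq() → empty — queue <>
step 2: C deq() → empty — queue <>
step 3: B enq(44) — queue <44>
step 4: F deq() → 44 — queue <>
step 5: D deq() (pending, included) — queue <>
step 6: G deq() → empty — queue <>
step 7: H enq(37) — queue <37>
step 8: E deq() → 37 — queue <>
step 9: I deq() → empty — queue <>
step 10: J enq(53) — queue <53>

linearizable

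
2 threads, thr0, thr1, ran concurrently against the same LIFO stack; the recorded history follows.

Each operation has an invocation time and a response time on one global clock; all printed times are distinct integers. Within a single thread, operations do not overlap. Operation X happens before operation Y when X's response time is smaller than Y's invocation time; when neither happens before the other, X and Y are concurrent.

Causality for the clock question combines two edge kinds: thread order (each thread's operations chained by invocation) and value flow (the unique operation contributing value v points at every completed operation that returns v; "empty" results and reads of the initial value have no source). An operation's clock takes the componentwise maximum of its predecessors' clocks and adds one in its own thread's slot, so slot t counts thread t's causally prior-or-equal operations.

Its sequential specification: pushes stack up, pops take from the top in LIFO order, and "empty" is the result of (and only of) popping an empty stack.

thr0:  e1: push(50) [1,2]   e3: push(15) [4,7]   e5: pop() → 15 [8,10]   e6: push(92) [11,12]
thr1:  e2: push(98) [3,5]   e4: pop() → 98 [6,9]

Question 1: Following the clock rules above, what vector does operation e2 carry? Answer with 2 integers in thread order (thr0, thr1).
(0, 1)

no predecessors for e2 (invoked 3): thr1 increments from zero → (0, 1)
no predecessors for e1 (invoked 1): thr0 increments from zero → (1, 0)
VC(e4, invoked at 6): max of VC(e2)=(0, 1), then +1 on thread thr1 → (0, 2)
VC(e3, invoked at 4): max of VC(e1)=(1, 0), then +1 on thread thr0 → (2, 0)
VC(e5, invoked at 8): max of VC(e3)=(2, 0), then +1 on thread thr0 → (3, 0)
VC(e6, invoked at 11): max of VC(e5)=(3, 0), then +1 on thread thr0 → (4, 0)
target: VC(e2) = (0, 1)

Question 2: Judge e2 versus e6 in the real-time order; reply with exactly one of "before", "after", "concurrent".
before

e2 spans [3,5], e6 spans [11,12]
resp(e2)=5 < inv(e6)=11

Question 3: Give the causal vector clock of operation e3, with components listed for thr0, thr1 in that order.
(2, 0)

VC(e2, invoked at 3): no causal predecessors; +1 on thr1 → (0, 1)
VC(e1, invoked at 1): no causal predecessors; +1 on thr0 → (1, 0)
from VC(e2)=(0, 1), e4 (invoked 6) maxes components and bumps thr1 → (0, 2)
from VC(e1)=(1, 0), e3 (invoked 4) maxes components and bumps thr0 → (2, 0)
from VC(e3)=(2, 0), e5 (invoked 8) maxes components and bumps thr0 → (3, 0)
from VC(e5)=(3, 0), e6 (invoked 11) maxes components and bumps thr0 → (4, 0)
target: VC(e3) = (2, 0)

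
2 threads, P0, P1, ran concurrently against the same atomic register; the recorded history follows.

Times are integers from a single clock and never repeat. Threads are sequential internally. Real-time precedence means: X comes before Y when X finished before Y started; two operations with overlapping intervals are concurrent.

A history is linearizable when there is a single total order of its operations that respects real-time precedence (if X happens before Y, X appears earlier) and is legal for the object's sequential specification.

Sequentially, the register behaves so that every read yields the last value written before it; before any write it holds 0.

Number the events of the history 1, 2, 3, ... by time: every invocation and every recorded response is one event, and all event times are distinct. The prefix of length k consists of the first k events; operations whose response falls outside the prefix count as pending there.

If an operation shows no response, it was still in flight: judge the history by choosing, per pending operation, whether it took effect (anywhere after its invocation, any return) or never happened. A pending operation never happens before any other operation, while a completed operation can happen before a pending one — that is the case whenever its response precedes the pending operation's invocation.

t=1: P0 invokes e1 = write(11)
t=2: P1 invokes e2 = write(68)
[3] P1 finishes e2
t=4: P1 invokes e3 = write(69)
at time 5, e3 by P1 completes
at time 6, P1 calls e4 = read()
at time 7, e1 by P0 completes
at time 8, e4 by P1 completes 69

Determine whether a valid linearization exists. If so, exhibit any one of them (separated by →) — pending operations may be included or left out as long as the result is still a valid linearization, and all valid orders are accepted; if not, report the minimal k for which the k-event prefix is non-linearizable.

linearizable — witness: e1 → e2 → e3 → e4

after step 1 (e1 write(11)): value 11
after step 2 (e2 write(68)): value 68
after step 3 (e3 write(69)): value 69
after step 4 (e4 read() → 69): value 69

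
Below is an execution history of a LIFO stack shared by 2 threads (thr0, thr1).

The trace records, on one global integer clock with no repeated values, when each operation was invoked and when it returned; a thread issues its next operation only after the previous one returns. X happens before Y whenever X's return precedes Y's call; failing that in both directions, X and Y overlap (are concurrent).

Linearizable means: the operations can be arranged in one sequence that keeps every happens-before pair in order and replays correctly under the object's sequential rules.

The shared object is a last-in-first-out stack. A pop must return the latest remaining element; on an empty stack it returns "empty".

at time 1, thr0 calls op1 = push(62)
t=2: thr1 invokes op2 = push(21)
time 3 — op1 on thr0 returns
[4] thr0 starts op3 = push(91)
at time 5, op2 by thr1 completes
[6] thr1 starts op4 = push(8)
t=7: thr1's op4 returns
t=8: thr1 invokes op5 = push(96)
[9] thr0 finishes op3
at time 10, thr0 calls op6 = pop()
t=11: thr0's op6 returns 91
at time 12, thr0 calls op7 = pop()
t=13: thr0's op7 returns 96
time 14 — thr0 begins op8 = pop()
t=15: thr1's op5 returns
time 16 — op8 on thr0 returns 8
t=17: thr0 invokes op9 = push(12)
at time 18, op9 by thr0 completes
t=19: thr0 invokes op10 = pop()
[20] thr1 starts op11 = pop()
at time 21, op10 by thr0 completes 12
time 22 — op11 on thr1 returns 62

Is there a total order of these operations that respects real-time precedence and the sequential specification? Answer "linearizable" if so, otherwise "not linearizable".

linearizable

one valid linearization: op2, op1, op4, op3, op6, op5, op7, op8, op9, op10, op11
after step 1 (op2 push(21)): stack <21>
after step 2 (op1 push(62)): stack <21,62>
after step 3 (op4 push(8)): stack <21,62,8>
after step 4 (op3 push(91)): stack <21,62,8,91>
after step 5 (op6 pop() → 91): stack <21,62,8>
after step 6 (op5 push(96)): stack <21,62,8,96>
after step 7 (op7 pop() → 96): stack <21,62,8>
after step 8 (op8 pop() → 8): stack <21,62>
after step 9 (op9 push(12)): stack <21,62,12>
after step 10 (op10 pop() → 12): stack <21,62>
after step 11 (op11 pop() → 62): stack <21>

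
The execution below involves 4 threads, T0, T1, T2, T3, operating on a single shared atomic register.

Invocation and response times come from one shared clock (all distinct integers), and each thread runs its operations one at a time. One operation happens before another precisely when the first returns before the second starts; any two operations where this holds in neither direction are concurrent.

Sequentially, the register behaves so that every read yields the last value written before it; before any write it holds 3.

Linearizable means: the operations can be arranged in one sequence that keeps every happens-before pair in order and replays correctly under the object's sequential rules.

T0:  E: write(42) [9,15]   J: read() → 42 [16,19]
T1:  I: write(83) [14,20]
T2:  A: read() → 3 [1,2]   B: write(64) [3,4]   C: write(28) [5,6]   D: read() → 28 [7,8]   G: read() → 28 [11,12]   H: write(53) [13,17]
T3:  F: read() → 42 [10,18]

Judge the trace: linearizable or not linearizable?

linearizable

one valid linearization: A, B, C, D, G, E, F, J, H, I
1. A read() → 3, leaving value 3
2. B write(64), leaving value 64
3. C write(28), leaving value 28
4. D read() → 28, leaving value 28
5. G read() → 28, leaving value 28
6. E write(42), leaving value 42
7. F read() → 42, leaving value 42
8. J read() → 42, leaving value 42
9. H write(53), leaving value 53
10. I write(83), leaving value 83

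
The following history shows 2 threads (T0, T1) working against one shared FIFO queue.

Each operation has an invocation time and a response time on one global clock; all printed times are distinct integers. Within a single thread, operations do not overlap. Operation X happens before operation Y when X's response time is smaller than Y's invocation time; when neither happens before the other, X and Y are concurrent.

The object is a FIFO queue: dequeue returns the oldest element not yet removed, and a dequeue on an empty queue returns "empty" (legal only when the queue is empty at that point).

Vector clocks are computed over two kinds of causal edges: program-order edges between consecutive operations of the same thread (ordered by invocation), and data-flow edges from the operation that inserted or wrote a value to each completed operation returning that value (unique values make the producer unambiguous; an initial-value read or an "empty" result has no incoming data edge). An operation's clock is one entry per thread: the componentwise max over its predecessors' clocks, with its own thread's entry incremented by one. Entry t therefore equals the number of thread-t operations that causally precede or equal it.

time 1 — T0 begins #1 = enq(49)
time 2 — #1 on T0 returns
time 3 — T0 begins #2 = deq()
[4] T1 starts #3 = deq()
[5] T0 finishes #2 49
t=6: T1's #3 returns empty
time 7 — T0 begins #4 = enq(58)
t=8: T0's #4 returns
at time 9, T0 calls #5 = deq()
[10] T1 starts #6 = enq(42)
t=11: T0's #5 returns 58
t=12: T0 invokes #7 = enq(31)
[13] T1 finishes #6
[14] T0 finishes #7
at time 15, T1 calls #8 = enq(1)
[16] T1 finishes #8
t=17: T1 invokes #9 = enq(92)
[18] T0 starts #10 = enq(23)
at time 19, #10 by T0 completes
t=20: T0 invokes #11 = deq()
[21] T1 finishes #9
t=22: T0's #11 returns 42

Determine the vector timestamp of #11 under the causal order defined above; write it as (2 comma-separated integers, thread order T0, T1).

(7, 2)

no predecessors for #3 (invoked 4): T1 increments from zero → (0, 1)
no predecessors for #1 (invoked 1): T0 increments from zero → (1, 0)
#6 (invocation 10): componentwise max over VC(#3)=(0, 1), +1 at T1, giving (0, 2)
#2 (invocation 3): componentwise max over VC(#1)=(1, 0), +1 at T0, giving (2, 0)
#8 (invocation 15): componentwise max over VC(#6)=(0, 2), +1 at T1, giving (0, 3)
#4 (invocation 7): componentwise max over VC(#2)=(2, 0), +1 at T0, giving (3, 0)
#9 (invocation 17): componentwise max over VC(#8)=(0, 3), +1 at T1, giving (0, 4)
#5 (invocation 9): componentwise max over VC(#4)=(3, 0), +1 at T0, giving (4, 0)
#7 (invocation 12): componentwise max over VC(#5)=(4, 0), +1 at T0, giving (5, 0)
#10 (invocation 18): componentwise max over VC(#7)=(5, 0), +1 at T0, giving (6, 0)
#11 (invocation 20): componentwise max over VC(#6)=(0, 2), VC(#10)=(6, 0), +1 at T0, giving (7, 2)
target: VC(#11) = (7, 2)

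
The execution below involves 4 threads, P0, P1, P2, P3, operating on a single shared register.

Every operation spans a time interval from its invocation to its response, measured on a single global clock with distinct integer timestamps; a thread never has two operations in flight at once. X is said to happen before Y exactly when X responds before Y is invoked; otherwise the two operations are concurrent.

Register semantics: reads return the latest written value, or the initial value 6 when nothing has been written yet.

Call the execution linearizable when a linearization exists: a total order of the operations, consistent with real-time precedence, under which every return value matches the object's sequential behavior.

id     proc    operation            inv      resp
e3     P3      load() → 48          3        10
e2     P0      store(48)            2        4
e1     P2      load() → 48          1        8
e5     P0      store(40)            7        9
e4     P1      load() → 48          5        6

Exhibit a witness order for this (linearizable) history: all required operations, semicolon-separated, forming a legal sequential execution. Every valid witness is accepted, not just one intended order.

1. e2 store(48), leaving value 48
2. e1 load() → 48, leaving value 48
3. e3 load() → 48, leaving value 48
4. e4 load() → 48, leaving value 48
5. e5 store(40), leaving value 40

e2; e1; e3; e4; e5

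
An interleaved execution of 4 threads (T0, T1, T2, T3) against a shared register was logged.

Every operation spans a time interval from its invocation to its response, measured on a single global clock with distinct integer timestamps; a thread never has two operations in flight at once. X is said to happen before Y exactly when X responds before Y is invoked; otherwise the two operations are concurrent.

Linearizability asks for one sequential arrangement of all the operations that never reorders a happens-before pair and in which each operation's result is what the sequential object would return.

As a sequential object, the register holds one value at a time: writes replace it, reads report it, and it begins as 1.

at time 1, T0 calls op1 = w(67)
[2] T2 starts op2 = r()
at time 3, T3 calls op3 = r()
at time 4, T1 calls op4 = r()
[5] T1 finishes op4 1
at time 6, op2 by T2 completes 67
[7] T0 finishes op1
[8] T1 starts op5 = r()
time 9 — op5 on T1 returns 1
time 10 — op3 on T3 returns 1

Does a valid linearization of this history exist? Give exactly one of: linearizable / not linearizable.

prefix check: 1..8 passes, 1..9 fails once op5's time-9 response joins
all 6 real-time-respecting orders fail — 4 completed register operations, no legal replay
no completion choice of the 1 pending operation (op3) rescues it — every subset was tried
one such order, op1, op2, op4, op5 (pending dropped), breaks at step 3 where op4 r() → 1 is illegal
one such order, op1, op4, op2, op5 (pending dropped), breaks at step 2 where op4 r() → 1 is illegal

not linearizable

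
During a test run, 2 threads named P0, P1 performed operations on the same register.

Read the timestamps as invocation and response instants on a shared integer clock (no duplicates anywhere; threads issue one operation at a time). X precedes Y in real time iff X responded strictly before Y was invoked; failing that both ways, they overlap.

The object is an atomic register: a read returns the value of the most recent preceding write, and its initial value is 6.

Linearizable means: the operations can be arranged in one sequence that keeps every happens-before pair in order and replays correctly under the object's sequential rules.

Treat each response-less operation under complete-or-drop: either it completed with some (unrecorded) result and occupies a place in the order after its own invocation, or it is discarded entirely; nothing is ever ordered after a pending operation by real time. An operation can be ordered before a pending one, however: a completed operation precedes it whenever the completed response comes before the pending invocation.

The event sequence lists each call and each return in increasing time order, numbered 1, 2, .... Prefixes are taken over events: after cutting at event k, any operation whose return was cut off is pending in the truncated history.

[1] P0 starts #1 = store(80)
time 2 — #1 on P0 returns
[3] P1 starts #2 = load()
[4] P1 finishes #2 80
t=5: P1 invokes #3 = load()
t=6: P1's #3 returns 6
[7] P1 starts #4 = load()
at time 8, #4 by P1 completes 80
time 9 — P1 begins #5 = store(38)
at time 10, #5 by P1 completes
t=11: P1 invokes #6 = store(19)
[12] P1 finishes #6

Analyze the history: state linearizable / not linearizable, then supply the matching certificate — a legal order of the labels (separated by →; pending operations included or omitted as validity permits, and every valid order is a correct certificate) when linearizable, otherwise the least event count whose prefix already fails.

the violation lands at event 6, #3's response at time 6: events 1..5 linearize, events 1..6 do not
the sole real-time-consistent order of 3 completed operations fails the register replay
e.g. #1, #2, #3: illegal at step 3, since #3 load() → 6 cannot apply there

not linearizable — minimal violating prefix: 6 events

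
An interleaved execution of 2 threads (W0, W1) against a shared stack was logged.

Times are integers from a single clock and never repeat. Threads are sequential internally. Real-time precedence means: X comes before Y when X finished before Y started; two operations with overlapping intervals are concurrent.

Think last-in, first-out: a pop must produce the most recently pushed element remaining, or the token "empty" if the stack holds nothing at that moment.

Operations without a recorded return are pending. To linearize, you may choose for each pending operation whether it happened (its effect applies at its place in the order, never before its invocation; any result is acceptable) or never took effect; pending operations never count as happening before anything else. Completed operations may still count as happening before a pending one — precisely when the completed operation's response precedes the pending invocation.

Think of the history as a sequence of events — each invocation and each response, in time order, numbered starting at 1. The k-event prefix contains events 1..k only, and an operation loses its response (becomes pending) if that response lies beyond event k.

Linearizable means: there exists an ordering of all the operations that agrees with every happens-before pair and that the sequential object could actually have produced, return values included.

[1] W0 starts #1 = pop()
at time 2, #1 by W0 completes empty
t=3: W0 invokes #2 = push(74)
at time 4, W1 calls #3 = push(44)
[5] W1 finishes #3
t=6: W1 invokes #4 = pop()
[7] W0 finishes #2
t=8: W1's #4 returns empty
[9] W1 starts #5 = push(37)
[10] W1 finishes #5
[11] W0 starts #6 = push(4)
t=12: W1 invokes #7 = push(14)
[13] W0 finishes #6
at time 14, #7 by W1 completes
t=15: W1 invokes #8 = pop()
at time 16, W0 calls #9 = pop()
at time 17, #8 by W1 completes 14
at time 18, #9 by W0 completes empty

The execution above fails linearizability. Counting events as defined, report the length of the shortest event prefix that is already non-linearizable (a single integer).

8

events 1..7 are still linearizable — one witness is #1, #2, #3:
1. #1 pop() → empty, leaving stack <>
2. #2 push(74), leaving stack <74>
3. #3 push(44), leaving stack <74,44>
once event 8 joins (#4's response, time 8), exhaustive search finds no witness
one such order, #1, #2, #3, #4, breaks at step 4 where #4 pop() → empty is illegal
one such order, #1, #3, #2, #4, breaks at step 4 where #4 pop() → empty is illegal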